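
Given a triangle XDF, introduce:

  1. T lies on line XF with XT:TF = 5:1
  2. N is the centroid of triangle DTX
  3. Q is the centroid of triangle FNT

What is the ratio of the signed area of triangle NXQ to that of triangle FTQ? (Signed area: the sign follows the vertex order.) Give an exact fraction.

[NXQ]:[FTQ] = -11

Assign X = (0, 0), D = (1, 0), F = (0, 1) — the answer is frame-independent, so this choice is without loss of generality.
1. T lies on line XF with XT:TF = 5:1 ⇒ T = (0, 5/6)
2. N is the centroid of triangle DTX ⇒ N = (1/3, 5/18)
3. Q is the centroid of triangle FNT ⇒ Q = (1/9, 19/27)
2·[NXQ] = -11/54, 2·[FTQ] = 1/54
[NXQ]:[FTQ] = -11/54:1/54 = -11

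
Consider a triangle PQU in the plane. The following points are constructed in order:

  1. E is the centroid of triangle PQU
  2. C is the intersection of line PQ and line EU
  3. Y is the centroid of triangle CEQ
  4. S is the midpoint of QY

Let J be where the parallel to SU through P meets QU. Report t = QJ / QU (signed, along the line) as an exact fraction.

t = 34/5

Assign P = (0, 0), Q = (1, 0), U = (0, 1) — the answer is frame-independent, so this choice is without loss of generality.
1. E is the centroid of triangle PQU ⇒ E = (1/3, 1/3)
2. C is the intersection of line PQ and line EU ⇒ C = (1/2, 0)
3. Y is the centroid of triangle CEQ ⇒ Y = (11/18, 1/9)
4. S is the midpoint of QY ⇒ S = (29/36, 1/18)
through P parallel to SU: direction (-29/36, 17/18); meets QU at J = (-29/5, 34/5)
J = Q + t·(U−Q) with t = 34/5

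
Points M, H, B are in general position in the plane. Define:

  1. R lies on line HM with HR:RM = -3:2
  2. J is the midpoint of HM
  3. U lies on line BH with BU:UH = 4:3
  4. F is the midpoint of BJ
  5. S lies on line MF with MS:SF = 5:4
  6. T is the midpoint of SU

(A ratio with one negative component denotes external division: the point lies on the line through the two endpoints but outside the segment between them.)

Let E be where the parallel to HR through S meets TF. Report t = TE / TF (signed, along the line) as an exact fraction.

Work in coordinates with M = (0, 0), H = (1, 0), B = (0, 1).
1. R lies on line HM with HR:RM = -3:2 ⇒ R = (-2, 0)
2. J is the midpoint of HM ⇒ J = (1/2, 0)
3. U lies on line BH with BU:UH = 4:3 ⇒ U = (4/7, 3/7)
4. F is the midpoint of BJ ⇒ F = (1/4, 1/2)
5. S lies on line MF with MS:SF = 5:4 ⇒ S = (5/36, 5/18)
6. T is the midpoint of SU ⇒ T = (179/504, 89/252)
through S parallel to HR: direction (-3, 0); meets TF at E = (545/1332, 5/18)
E = T + t·(F−T) with t = -19/37

t = -19/37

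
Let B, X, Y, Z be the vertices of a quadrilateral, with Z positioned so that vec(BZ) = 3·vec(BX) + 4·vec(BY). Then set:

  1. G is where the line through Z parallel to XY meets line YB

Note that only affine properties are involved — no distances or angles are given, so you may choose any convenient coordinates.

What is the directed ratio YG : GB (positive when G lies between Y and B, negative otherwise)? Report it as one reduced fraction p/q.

YG:GB = -6/7

Set B = (0, 0), X = (1, 0), Y = (0, 1), Z = (3, 4); any affine frame gives the same invariant.
1. G is where the line through Z parallel to XY meets line YB ⇒ G = (0, 7)
G = Y + t·(B−Y) with t = -6, so YG:GB = t:(1−t) = -6:7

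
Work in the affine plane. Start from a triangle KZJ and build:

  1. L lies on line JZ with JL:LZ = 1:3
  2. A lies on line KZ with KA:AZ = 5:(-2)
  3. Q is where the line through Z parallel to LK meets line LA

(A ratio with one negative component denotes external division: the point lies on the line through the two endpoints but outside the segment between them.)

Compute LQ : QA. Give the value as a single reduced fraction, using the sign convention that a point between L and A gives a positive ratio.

LQ:QA = 3/2

Choose coordinates K = (0, 0), Z = (1, 0), J = (0, 1).
1. L lies on line JZ with JL:LZ = 1:3 ⇒ L = (1/4, 3/4)
2. A lies on line KZ with KA:AZ = 5:(-2) ⇒ A = (5/3, 0)
3. Q is where the line through Z parallel to LK meets line LA ⇒ Q = (11/10, 3/10)
Q = L + t·(A−L) with t = 3/5, so LQ:QA = t:(1−t) = 3/5:2/5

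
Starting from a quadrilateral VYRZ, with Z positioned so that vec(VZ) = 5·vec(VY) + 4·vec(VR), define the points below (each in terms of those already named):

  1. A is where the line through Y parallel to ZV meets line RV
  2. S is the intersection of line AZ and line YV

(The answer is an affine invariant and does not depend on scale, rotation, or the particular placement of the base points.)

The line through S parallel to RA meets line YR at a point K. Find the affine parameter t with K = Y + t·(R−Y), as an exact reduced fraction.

Choose coordinates V = (0, 0), Y = (1, 0), R = (0, 1), Z = (5, 4).
1. A is where the line through Y parallel to ZV meets line RV ⇒ A = (0, -4/5)
2. S is the intersection of line AZ and line YV ⇒ S = (5/6, 0)
through S parallel to RA: direction (0, -9/5); meets YR at K = (5/6, 1/6)
K = Y + t·(R−Y) with t = 1/6

t = 1/6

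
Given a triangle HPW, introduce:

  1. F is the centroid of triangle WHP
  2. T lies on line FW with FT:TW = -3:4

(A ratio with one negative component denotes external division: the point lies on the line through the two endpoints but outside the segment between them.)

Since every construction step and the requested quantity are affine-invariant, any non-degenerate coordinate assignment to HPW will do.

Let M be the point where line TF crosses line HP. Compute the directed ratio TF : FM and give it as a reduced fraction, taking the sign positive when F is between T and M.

TF:FM = -6

Choose coordinates H = (0, 0), P = (1, 0), W = (0, 1).
1. F is the centroid of triangle WHP ⇒ F = (1/3, 1/3)
2. T lies on line FW with FT:TW = -3:4 ⇒ T = (4/3, -5/3)
line TF meets HP at M = (1/2, 0)
F = T + t·(M−T) with t = 6/5, so TF:FM = 6/5:-1/5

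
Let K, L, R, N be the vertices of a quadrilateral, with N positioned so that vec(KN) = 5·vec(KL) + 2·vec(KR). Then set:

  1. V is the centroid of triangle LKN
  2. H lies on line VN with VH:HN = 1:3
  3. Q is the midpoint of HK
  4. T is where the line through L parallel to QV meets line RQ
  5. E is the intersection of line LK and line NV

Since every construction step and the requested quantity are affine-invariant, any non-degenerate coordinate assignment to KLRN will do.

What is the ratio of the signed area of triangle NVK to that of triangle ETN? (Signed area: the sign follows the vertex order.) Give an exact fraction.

[NVK]:[ETN] = -52/141

Choose coordinates K = (0, 0), L = (1, 0), R = (0, 1), N = (5, 2).
1. V is the centroid of triangle LKN ⇒ V = (2, 2/3)
2. H lies on line VN with VH:HN = 1:3 ⇒ H = (11/4, 1)
3. Q is the midpoint of HK ⇒ Q = (11/8, 1/2)
4. T is where the line through L parallel to QV meets line RQ ⇒ T = (209/104, 7/26)
5. E is the intersection of line LK and line NV ⇒ E = (1/2, 0)
2·[NVK] = -2/3, 2·[ETN] = 47/26
[NVK]:[ETN] = -2/3:47/26 = -52/141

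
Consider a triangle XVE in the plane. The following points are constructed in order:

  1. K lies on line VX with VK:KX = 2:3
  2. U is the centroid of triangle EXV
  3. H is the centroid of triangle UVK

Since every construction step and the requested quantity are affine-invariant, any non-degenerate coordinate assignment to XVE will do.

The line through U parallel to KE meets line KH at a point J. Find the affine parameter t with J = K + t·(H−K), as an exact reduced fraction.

t = -3/5

Assign X = (0, 0), V = (1, 0), E = (0, 1) — the answer is frame-independent, so this choice is without loss of generality.
1. K lies on line VX with VK:KX = 2:3 ⇒ K = (3/5, 0)
2. U is the centroid of triangle EXV ⇒ U = (1/3, 1/3)
3. H is the centroid of triangle UVK ⇒ H = (29/45, 1/9)
through U parallel to KE: direction (-3/5, 1); meets KH at J = (43/75, -1/15)
J = K + t·(H−K) with t = -3/5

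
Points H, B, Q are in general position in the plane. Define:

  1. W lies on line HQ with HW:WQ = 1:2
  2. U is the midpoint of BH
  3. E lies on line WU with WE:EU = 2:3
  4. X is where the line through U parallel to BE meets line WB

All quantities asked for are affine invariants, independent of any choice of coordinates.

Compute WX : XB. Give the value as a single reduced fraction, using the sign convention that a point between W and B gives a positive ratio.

Choose coordinates H = (0, 0), B = (1, 0), Q = (0, 1).
1. W lies on line HQ with HW:WQ = 1:2 ⇒ W = (0, 1/3)
2. U is the midpoint of BH ⇒ U = (1/2, 0)
3. E lies on line WU with WE:EU = 2:3 ⇒ E = (1/5, 1/5)
4. X is where the line through U parallel to BE meets line WB ⇒ X = (5/2, -1/2)
X = W + t·(B−W) with t = 5/2, so WX:XB = t:(1−t) = 5/2:-3/2

WX:XB = -5/3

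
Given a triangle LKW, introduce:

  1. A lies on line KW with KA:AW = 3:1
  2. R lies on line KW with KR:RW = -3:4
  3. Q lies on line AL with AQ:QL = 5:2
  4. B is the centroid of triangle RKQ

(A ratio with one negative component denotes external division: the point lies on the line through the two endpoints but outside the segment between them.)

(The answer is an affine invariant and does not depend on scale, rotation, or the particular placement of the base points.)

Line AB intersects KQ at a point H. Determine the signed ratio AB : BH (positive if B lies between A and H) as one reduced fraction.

Set L = (0, 0), K = (1, 0), W = (0, 1); any affine frame gives the same invariant.
1. A lies on line KW with KA:AW = 3:1 ⇒ A = (1/4, 3/4)
2. R lies on line KW with KR:RW = -3:4 ⇒ R = (4, -3)
3. Q lies on line AL with AQ:QL = 5:2 ⇒ Q = (1/14, 3/14)
4. B is the centroid of triangle RKQ ⇒ B = (71/42, -13/14)
line AB meets KQ at H = (85/98, 3/98)
B = A + t·(H−A) with t = 7/3, so AB:BH = 7/3:-4/3

AB:BH = -7/4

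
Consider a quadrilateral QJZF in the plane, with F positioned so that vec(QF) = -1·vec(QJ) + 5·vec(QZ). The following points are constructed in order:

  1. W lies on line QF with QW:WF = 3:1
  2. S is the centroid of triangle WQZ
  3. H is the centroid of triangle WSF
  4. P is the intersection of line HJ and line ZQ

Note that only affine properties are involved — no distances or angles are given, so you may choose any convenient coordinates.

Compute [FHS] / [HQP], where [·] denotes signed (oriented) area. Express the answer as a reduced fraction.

Choose coordinates Q = (0, 0), J = (1, 0), Z = (0, 1), F = (-1, 5).
1. W lies on line QF with QW:WF = 3:1 ⇒ W = (-3/4, 15/4)
2. S is the centroid of triangle WQZ ⇒ S = (-1/4, 19/12)
3. H is the centroid of triangle WSF ⇒ H = (-2/3, 31/9)
4. P is the intersection of line HJ and line ZQ ⇒ P = (0, 31/15)
2·[FHS] = 1/36, 2·[HQP] = 62/45
[FHS]:[HQP] = 1/36:62/45 = 5/248

[FHS]:[HQP] = 5/248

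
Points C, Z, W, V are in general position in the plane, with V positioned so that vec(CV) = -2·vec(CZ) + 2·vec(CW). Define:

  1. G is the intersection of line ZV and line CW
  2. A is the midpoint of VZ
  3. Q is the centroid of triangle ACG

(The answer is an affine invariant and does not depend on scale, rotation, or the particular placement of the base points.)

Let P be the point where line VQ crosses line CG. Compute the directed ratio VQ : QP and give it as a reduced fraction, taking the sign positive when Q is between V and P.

VQ:QP = 11

Assign C = (0, 0), Z = (1, 0), W = (0, 1), V = (-2, 2) — the answer is frame-independent, so this choice is without loss of generality.
1. G is the intersection of line ZV and line CW ⇒ G = (0, 2/3)
2. A is the midpoint of VZ ⇒ A = (-1/2, 1)
3. Q is the centroid of triangle ACG ⇒ Q = (-1/6, 5/9)
line VQ meets CG at P = (0, 14/33)
Q = V + t·(P−V) with t = 11/12, so VQ:QP = 11/12:1/12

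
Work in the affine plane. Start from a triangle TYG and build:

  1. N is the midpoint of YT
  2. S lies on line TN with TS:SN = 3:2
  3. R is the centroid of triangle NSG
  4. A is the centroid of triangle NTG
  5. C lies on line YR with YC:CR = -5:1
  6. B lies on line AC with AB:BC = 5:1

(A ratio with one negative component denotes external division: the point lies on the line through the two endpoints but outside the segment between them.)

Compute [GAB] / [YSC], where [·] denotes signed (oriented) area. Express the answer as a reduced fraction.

Assign T = (0, 0), Y = (1, 0), G = (0, 1) — the answer is frame-independent, so this choice is without loss of generality.
1. N is the midpoint of YT ⇒ N = (1/2, 0)
2. S lies on line TN with TS:SN = 3:2 ⇒ S = (3/10, 0)
3. R is the centroid of triangle NSG ⇒ R = (4/15, 1/3)
4. A is the centroid of triangle NTG ⇒ A = (1/6, 1/3)
5. C lies on line YR with YC:CR = -5:1 ⇒ C = (1/12, 5/12)
6. B lies on line AC with AB:BC = 5:1 ⇒ B = (7/72, 29/72)
2·[GAB] = -5/144, 2·[YSC] = -7/24
[GAB]:[YSC] = -5/144:-7/24 = 5/42

[GAB]:[YSC] = 5/42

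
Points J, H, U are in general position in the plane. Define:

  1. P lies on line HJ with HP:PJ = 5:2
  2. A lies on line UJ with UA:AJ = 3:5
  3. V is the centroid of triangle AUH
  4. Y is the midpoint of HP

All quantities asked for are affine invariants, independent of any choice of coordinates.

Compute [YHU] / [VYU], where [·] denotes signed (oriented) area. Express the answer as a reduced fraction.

[YHU]:[VYU] = -120/13

Work in coordinates with J = (0, 0), H = (1, 0), U = (0, 1).
1. P lies on line HJ with HP:PJ = 5:2 ⇒ P = (2/7, 0)
2. A lies on line UJ with UA:AJ = 3:5 ⇒ A = (0, 5/8)
3. V is the centroid of triangle AUH ⇒ V = (1/3, 13/24)
4. Y is the midpoint of HP ⇒ Y = (9/14, 0)
2·[YHU] = 5/14, 2·[VYU] = -13/336
[YHU]:[VYU] = 5/14:-13/336 = -120/13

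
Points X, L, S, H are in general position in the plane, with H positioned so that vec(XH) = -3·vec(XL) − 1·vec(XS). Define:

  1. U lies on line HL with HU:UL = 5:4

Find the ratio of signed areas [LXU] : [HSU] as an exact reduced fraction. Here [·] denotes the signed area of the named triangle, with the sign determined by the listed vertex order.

Work in coordinates with X = (0, 0), L = (1, 0), S = (0, 1), H = (-3, -1).
1. U lies on line HL with HU:UL = 5:4 ⇒ U = (-7/9, -4/9)
2·[LXU] = 4/9, 2·[HSU] = -25/9
[LXU]:[HSU] = 4/9:-25/9 = -4/25

[LXU]:[HSU] = -4/25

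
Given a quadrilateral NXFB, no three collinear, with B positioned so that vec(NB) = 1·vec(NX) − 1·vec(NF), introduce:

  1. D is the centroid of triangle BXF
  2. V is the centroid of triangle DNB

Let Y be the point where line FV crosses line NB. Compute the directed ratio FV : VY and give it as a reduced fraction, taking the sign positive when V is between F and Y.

FV:VY = 7/2

Assign N = (0, 0), X = (1, 0), F = (0, 1), B = (1, -1) — the answer is frame-independent, so this choice is without loss of generality.
1. D is the centroid of triangle BXF ⇒ D = (2/3, 0)
2. V is the centroid of triangle DNB ⇒ V = (5/9, -1/3)
line FV meets NB at Y = (5/7, -5/7)
V = F + t·(Y−F) with t = 7/9, so FV:VY = 7/9:2/9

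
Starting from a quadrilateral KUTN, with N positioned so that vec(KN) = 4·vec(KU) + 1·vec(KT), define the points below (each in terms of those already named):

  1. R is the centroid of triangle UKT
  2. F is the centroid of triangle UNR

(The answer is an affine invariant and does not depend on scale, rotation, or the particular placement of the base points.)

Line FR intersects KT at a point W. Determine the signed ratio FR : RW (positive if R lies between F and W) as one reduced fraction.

FR:RW = 13/3

Assign K = (0, 0), U = (1, 0), T = (0, 1), N = (4, 1) — the answer is frame-independent, so this choice is without loss of generality.
1. R is the centroid of triangle UKT ⇒ R = (1/3, 1/3)
2. F is the centroid of triangle UNR ⇒ F = (16/9, 4/9)
line FR meets KT at W = (0, 4/13)
R = F + t·(W−F) with t = 13/16, so FR:RW = 13/16:3/16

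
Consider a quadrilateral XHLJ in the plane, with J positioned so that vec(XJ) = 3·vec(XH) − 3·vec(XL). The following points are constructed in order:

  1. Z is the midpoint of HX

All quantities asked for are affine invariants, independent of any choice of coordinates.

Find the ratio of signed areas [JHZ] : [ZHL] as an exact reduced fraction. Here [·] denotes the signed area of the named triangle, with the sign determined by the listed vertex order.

[JHZ]:[ZHL] = 3

Work in coordinates with X = (0, 0), H = (1, 0), L = (0, 1), J = (3, -3).
1. Z is the midpoint of HX ⇒ Z = (1/2, 0)
2·[JHZ] = 3/2, 2·[ZHL] = 1/2
[JHZ]:[ZHL] = 3/2:1/2 = 3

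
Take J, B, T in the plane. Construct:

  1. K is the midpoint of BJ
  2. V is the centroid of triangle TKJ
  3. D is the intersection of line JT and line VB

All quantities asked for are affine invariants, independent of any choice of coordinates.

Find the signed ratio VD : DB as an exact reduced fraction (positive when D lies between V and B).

Work in coordinates with J = (0, 0), B = (1, 0), T = (0, 1).
1. K is the midpoint of BJ ⇒ K = (1/2, 0)
2. V is the centroid of triangle TKJ ⇒ V = (1/6, 1/3)
3. D is the intersection of line JT and line VB ⇒ D = (0, 2/5)
D = V + t·(B−V) with t = -1/5, so VD:DB = t:(1−t) = -1/5:6/5

VD:DB = -1/6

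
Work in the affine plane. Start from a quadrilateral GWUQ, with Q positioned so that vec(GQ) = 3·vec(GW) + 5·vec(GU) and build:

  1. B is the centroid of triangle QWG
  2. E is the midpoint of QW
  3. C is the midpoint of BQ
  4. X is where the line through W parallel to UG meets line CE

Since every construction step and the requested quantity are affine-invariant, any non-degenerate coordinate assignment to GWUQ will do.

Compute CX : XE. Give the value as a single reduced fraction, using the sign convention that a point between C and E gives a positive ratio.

Choose coordinates G = (0, 0), W = (1, 0), U = (0, 1), Q = (3, 5).
1. B is the centroid of triangle QWG ⇒ B = (4/3, 5/3)
2. E is the midpoint of QW ⇒ E = (2, 5/2)
3. C is the midpoint of BQ ⇒ C = (13/6, 10/3)
4. X is where the line through W parallel to UG meets line CE ⇒ X = (1, -5/2)
X = C + t·(E−C) with t = 7, so CX:XE = t:(1−t) = 7:-6

CX:XE = -7/6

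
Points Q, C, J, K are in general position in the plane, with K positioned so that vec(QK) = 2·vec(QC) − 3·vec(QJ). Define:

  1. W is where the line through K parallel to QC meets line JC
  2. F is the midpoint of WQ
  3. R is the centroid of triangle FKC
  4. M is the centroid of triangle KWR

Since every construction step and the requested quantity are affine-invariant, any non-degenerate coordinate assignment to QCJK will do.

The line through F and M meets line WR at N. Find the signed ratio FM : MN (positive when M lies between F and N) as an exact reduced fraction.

FM:MN = -3/2

Set Q = (0, 0), C = (1, 0), J = (0, 1), K = (2, -3); any affine frame gives the same invariant.
1. W is where the line through K parallel to QC meets line JC ⇒ W = (4, -3)
2. F is the midpoint of WQ ⇒ F = (2, -3/2)
3. R is the centroid of triangle FKC ⇒ R = (5/3, -3/2)
4. M is the centroid of triangle KWR ⇒ M = (23/9, -5/2)
line FM meets WR at N = (59/27, -11/6)
M = F + t·(N−F) with t = 3, so FM:MN = 3:-2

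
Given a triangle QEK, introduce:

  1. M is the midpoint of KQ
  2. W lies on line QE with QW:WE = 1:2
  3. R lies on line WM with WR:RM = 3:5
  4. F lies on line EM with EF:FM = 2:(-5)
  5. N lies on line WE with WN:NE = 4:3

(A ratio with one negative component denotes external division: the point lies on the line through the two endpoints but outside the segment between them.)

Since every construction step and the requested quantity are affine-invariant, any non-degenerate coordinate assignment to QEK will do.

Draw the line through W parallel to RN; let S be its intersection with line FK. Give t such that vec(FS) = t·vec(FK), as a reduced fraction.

Assign Q = (0, 0), E = (1, 0), K = (0, 1) — the answer is frame-independent, so this choice is without loss of generality.
1. M is the midpoint of KQ ⇒ M = (0, 1/2)
2. W lies on line QE with QW:WE = 1:2 ⇒ W = (1/3, 0)
3. R lies on line WM with WR:RM = 3:5 ⇒ R = (5/24, 3/16)
4. F lies on line EM with EF:FM = 2:(-5) ⇒ F = (5/3, -1/3)
5. N lies on line WE with WN:NE = 4:3 ⇒ N = (5/7, 0)
through W parallel to RN: direction (85/168, -3/16); meets FK at S = (149/73, -231/365)
S = F + t·(K−F) with t = -82/365

t = -82/365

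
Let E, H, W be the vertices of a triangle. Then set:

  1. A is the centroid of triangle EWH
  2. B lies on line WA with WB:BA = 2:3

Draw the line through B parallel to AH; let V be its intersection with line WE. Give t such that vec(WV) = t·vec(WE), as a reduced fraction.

Choose coordinates E = (0, 0), H = (1, 0), W = (0, 1).
1. A is the centroid of triangle EWH ⇒ A = (1/3, 1/3)
2. B lies on line WA with WB:BA = 2:3 ⇒ B = (2/15, 11/15)
through B parallel to AH: direction (2/3, -1/3); meets WE at V = (0, 4/5)
V = W + t·(E−W) with t = 1/5

t = 1/5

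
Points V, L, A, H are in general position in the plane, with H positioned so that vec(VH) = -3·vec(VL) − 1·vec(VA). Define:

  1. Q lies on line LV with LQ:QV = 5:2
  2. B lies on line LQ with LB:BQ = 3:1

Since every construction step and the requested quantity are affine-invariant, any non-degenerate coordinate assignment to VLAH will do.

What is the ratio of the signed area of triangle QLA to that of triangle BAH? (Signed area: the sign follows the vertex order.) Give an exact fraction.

Choose coordinates V = (0, 0), L = (1, 0), A = (0, 1), H = (-3, -1).
1. Q lies on line LV with LQ:QV = 5:2 ⇒ Q = (2/7, 0)
2. B lies on line LQ with LB:BQ = 3:1 ⇒ B = (13/28, 0)
2·[QLA] = 5/7, 2·[BAH] = 55/14
[QLA]:[BAH] = 5/7:55/14 = 2/11

[QLA]:[BAH] = 2/11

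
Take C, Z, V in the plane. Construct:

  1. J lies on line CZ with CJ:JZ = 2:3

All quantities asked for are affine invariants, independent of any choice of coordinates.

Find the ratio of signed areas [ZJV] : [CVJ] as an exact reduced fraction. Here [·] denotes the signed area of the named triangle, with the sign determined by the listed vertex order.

[ZJV]:[CVJ] = 3/2

Choose coordinates C = (0, 0), Z = (1, 0), V = (0, 1).
1. J lies on line CZ with CJ:JZ = 2:3 ⇒ J = (2/5, 0)
2·[ZJV] = -3/5, 2·[CVJ] = -2/5
[ZJV]:[CVJ] = -3/5:-2/5 = 3/2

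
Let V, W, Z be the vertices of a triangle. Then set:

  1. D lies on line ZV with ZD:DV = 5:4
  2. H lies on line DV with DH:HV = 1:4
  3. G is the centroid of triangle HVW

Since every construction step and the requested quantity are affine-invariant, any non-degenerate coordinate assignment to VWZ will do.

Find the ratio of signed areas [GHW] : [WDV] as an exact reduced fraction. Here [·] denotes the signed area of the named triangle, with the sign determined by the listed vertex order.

Choose coordinates V = (0, 0), W = (1, 0), Z = (0, 1).
1. D lies on line ZV with ZD:DV = 5:4 ⇒ D = (0, 4/9)
2. H lies on line DV with DH:HV = 1:4 ⇒ H = (0, 16/45)
3. G is the centroid of triangle HVW ⇒ G = (1/3, 16/135)
2·[GHW] = -16/135, 2·[WDV] = 4/9
[GHW]:[WDV] = -16/135:4/9 = -4/15

[GHW]:[WDV] = -4/15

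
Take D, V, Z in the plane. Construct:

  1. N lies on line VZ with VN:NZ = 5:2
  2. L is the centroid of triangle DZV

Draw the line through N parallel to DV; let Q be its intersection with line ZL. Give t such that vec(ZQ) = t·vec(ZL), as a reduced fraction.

t = 3/7

Set D = (0, 0), V = (1, 0), Z = (0, 1); any affine frame gives the same invariant.
1. N lies on line VZ with VN:NZ = 5:2 ⇒ N = (2/7, 5/7)
2. L is the centroid of triangle DZV ⇒ L = (1/3, 1/3)
through N parallel to DV: direction (1, 0); meets ZL at Q = (1/7, 5/7)
Q = Z + t·(L−Z) with t = 3/7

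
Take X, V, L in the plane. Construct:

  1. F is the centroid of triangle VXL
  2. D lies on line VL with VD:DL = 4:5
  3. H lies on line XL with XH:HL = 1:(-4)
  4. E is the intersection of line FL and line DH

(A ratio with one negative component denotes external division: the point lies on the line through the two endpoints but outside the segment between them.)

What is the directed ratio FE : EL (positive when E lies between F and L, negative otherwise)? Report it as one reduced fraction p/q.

FE:EL = -3/20

Assign X = (0, 0), V = (1, 0), L = (0, 1) — the answer is frame-independent, so this choice is without loss of generality.
1. F is the centroid of triangle VXL ⇒ F = (1/3, 1/3)
2. D lies on line VL with VD:DL = 4:5 ⇒ D = (5/9, 4/9)
3. H lies on line XL with XH:HL = 1:(-4) ⇒ H = (0, -1/3)
4. E is the intersection of line FL and line DH ⇒ E = (20/51, 11/51)
E = F + t·(L−F) with t = -3/17, so FE:EL = t:(1−t) = -3/17:20/17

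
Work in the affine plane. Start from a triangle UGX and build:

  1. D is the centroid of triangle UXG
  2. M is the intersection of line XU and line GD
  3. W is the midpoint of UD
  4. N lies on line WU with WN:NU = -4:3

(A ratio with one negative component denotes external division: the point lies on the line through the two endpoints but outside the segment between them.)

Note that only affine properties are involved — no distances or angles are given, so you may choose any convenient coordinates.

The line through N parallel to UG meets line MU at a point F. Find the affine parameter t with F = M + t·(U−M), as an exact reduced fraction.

Work in coordinates with U = (0, 0), G = (1, 0), X = (0, 1).
1. D is the centroid of triangle UXG ⇒ D = (1/3, 1/3)
2. M is the intersection of line XU and line GD ⇒ M = (0, 1/2)
3. W is the midpoint of UD ⇒ W = (1/6, 1/6)
4. N lies on line WU with WN:NU = -4:3 ⇒ N = (-1/2, -1/2)
through N parallel to UG: direction (1, 0); meets MU at F = (0, -1/2)
F = M + t·(U−M) with t = 2

t = 2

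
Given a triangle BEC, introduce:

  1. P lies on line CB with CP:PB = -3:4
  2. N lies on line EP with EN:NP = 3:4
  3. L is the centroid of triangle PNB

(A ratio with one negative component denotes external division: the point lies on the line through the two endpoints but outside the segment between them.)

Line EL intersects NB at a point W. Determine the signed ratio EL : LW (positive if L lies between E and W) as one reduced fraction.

Assign B = (0, 0), E = (1, 0), C = (0, 1) — the answer is frame-independent, so this choice is without loss of generality.
1. P lies on line CB with CP:PB = -3:4 ⇒ P = (0, 4)
2. N lies on line EP with EN:NP = 3:4 ⇒ N = (4/7, 12/7)
3. L is the centroid of triangle PNB ⇒ L = (4/21, 40/21)
line EL meets NB at W = (40/91, 120/91)
L = E + t·(W−E) with t = 13/9, so EL:LW = 13/9:-4/9

EL:LW = -13/4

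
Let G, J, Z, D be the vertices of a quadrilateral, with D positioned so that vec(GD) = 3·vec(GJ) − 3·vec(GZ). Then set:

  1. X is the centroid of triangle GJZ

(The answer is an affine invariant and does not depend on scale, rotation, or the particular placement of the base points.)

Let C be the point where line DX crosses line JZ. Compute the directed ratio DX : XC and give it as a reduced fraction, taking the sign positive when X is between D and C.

DX:XC = 2

Set G = (0, 0), J = (1, 0), Z = (0, 1), D = (3, -3); any affine frame gives the same invariant.
1. X is the centroid of triangle GJZ ⇒ X = (1/3, 1/3)
line DX meets JZ at C = (-1, 2)
X = D + t·(C−D) with t = 2/3, so DX:XC = 2/3:1/3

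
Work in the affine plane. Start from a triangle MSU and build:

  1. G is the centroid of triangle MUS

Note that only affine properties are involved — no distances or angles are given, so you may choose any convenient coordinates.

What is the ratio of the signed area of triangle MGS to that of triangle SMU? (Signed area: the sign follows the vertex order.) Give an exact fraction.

[MGS]:[SMU] = 1/3

Set M = (0, 0), S = (1, 0), U = (0, 1); any affine frame gives the same invariant.
1. G is the centroid of triangle MUS ⇒ G = (1/3, 1/3)
2·[MGS] = -1/3, 2·[SMU] = -1
[MGS]:[SMU] = -1/3:-1 = 1/3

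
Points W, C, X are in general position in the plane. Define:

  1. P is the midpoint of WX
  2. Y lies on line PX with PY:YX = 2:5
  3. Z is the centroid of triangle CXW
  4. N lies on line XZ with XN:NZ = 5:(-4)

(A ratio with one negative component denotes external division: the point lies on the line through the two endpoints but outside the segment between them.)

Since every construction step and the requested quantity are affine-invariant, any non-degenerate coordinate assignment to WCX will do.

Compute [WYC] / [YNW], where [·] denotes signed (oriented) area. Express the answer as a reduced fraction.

[WYC]:[YNW] = 3/5

Assign W = (0, 0), C = (1, 0), X = (0, 1) — the answer is frame-independent, so this choice is without loss of generality.
1. P is the midpoint of WX ⇒ P = (0, 1/2)
2. Y lies on line PX with PY:YX = 2:5 ⇒ Y = (0, 9/14)
3. Z is the centroid of triangle CXW ⇒ Z = (1/3, 1/3)
4. N lies on line XZ with XN:NZ = 5:(-4) ⇒ N = (5/3, -7/3)
2·[WYC] = -9/14, 2·[YNW] = -15/14
[WYC]:[YNW] = -9/14:-15/14 = 3/5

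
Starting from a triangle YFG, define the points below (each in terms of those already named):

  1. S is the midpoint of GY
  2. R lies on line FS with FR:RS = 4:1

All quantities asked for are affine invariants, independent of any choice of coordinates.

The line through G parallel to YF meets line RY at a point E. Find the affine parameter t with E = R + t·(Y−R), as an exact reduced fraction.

t = -3/2

Work in coordinates with Y = (0, 0), F = (1, 0), G = (0, 1).
1. S is the midpoint of GY ⇒ S = (0, 1/2)
2. R lies on line FS with FR:RS = 4:1 ⇒ R = (1/5, 2/5)
through G parallel to YF: direction (1, 0); meets RY at E = (1/2, 1)
E = R + t·(Y−R) with t = -3/2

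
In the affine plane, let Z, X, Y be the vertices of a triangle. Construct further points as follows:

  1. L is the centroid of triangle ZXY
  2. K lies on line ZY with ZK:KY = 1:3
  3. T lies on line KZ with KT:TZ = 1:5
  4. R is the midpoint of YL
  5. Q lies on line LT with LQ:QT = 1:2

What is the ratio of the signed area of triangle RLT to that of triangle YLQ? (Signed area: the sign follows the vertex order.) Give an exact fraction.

Work in coordinates with Z = (0, 0), X = (1, 0), Y = (0, 1).
1. L is the centroid of triangle ZXY ⇒ L = (1/3, 1/3)
2. K lies on line ZY with ZK:KY = 1:3 ⇒ K = (0, 1/4)
3. T lies on line KZ with KT:TZ = 1:5 ⇒ T = (0, 5/24)
4. R is the midpoint of YL ⇒ R = (1/6, 2/3)
5. Q lies on line LT with LQ:QT = 1:2 ⇒ Q = (2/9, 7/24)
2·[RLT] = -19/144, 2·[YLQ] = -19/216
[RLT]:[YLQ] = -19/144:-19/216 = 3/2

[RLT]:[YLQ] = 3/2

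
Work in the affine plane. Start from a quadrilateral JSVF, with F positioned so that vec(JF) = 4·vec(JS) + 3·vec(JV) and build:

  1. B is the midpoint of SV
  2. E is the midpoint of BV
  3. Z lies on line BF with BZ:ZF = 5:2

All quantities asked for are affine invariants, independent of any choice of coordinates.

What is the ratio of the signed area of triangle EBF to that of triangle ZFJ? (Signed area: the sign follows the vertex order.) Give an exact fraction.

Work in coordinates with J = (0, 0), S = (1, 0), V = (0, 1), F = (4, 3).
1. B is the midpoint of SV ⇒ B = (1/2, 1/2)
2. E is the midpoint of BV ⇒ E = (1/4, 3/4)
3. Z lies on line BF with BZ:ZF = 5:2 ⇒ Z = (3, 16/7)
2·[EBF] = 3/2, 2·[ZFJ] = -1/7
[EBF]:[ZFJ] = 3/2:-1/7 = -21/2

[EBF]:[ZFJ] = -21/2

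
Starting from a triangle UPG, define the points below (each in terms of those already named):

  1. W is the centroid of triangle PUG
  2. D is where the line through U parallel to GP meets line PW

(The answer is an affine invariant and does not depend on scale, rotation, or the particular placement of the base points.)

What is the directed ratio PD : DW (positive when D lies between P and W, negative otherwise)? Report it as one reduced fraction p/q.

PD:DW = -3/2

Work in coordinates with U = (0, 0), P = (1, 0), G = (0, 1).
1. W is the centroid of triangle PUG ⇒ W = (1/3, 1/3)
2. D is where the line through U parallel to GP meets line PW ⇒ D = (-1, 1)
D = P + t·(W−P) with t = 3, so PD:DW = t:(1−t) = 3:-2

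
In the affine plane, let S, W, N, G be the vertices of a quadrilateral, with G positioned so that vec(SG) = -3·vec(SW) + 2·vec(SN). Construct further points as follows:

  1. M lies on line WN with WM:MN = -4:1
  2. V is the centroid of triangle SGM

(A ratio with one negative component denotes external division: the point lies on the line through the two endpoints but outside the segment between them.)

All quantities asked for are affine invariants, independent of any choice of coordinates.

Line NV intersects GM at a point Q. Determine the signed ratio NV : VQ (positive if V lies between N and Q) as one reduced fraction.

Work in coordinates with S = (0, 0), W = (1, 0), N = (0, 1), G = (-3, 2).
1. M lies on line WN with WM:MN = -4:1 ⇒ M = (-1/3, 4/3)
2. V is the centroid of triangle SGM ⇒ V = (-10/9, 10/9)
line NV meets GM at Q = (5/3, 5/6)
V = N + t·(Q−N) with t = -2/3, so NV:VQ = -2/3:5/3

NV:VQ = -2/5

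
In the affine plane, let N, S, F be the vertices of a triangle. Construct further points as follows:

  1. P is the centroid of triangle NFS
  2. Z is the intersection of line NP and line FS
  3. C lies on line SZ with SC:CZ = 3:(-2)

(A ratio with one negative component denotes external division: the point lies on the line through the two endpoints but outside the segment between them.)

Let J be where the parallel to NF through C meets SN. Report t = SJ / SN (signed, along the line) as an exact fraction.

Set N = (0, 0), S = (1, 0), F = (0, 1); any affine frame gives the same invariant.
1. P is the centroid of triangle NFS ⇒ P = (1/3, 1/3)
2. Z is the intersection of line NP and line FS ⇒ Z = (1/2, 1/2)
3. C lies on line SZ with SC:CZ = 3:(-2) ⇒ C = (-1/2, 3/2)
through C parallel to NF: direction (0, 1); meets SN at J = (-1/2, 0)
J = S + t·(N−S) with t = 3/2

t = 3/2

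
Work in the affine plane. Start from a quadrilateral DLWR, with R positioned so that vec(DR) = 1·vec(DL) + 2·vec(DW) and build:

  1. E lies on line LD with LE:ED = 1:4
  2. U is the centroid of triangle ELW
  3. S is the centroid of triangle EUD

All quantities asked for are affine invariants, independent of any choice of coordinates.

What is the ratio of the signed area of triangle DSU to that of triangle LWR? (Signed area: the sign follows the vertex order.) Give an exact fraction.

Set D = (0, 0), L = (1, 0), W = (0, 1), R = (1, 2); any affine frame gives the same invariant.
1. E lies on line LD with LE:ED = 1:4 ⇒ E = (4/5, 0)
2. U is the centroid of triangle ELW ⇒ U = (3/5, 1/3)
3. S is the centroid of triangle EUD ⇒ S = (7/15, 1/9)
2·[DSU] = 4/45, 2·[LWR] = -2
[DSU]:[LWR] = 4/45:-2 = -2/45

[DSU]:[LWR] = -2/45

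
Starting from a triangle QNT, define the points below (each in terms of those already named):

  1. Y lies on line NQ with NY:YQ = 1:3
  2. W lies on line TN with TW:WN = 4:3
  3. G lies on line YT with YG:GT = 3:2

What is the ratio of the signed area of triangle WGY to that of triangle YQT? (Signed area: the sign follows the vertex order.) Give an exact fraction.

[WGY]:[YQT] = -4/35

Choose coordinates Q = (0, 0), N = (1, 0), T = (0, 1).
1. Y lies on line NQ with NY:YQ = 1:3 ⇒ Y = (3/4, 0)
2. W lies on line TN with TW:WN = 4:3 ⇒ W = (4/7, 3/7)
3. G lies on line YT with YG:GT = 3:2 ⇒ G = (3/10, 3/5)
2·[WGY] = 3/35, 2·[YQT] = -3/4
[WGY]:[YQT] = 3/35:-3/4 = -4/35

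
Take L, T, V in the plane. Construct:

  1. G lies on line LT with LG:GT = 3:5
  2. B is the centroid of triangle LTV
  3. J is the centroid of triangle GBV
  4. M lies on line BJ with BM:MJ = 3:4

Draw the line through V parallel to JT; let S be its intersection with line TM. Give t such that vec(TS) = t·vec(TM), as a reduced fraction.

Work in coordinates with L = (0, 0), T = (1, 0), V = (0, 1).
1. G lies on line LT with LG:GT = 3:5 ⇒ G = (3/8, 0)
2. B is the centroid of triangle LTV ⇒ B = (1/3, 1/3)
3. J is the centroid of triangle GBV ⇒ J = (17/72, 4/9)
4. M lies on line BJ with BM:MJ = 3:4 ⇒ M = (7/24, 8/21)
through V parallel to JT: direction (55/72, -4/9); meets TM at S = (3025/288, -46/9)
S = T + t·(M−T) with t = -161/12

t = -161/12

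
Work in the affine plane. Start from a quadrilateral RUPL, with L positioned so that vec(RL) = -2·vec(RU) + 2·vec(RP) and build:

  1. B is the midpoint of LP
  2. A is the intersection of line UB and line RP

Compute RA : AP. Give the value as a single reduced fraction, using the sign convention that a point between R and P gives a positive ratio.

Assign R = (0, 0), U = (1, 0), P = (0, 1), L = (-2, 2) — the answer is frame-independent, so this choice is without loss of generality.
1. B is the midpoint of LP ⇒ B = (-1, 3/2)
2. A is the intersection of line UB and line RP ⇒ A = (0, 3/4)
A = R + t·(P−R) with t = 3/4, so RA:AP = t:(1−t) = 3/4:1/4

RA:AP = 3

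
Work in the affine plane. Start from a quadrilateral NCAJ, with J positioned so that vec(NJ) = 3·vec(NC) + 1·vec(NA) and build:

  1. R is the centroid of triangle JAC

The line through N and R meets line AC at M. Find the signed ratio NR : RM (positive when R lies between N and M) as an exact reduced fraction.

Choose coordinates N = (0, 0), C = (1, 0), A = (0, 1), J = (3, 1).
1. R is the centroid of triangle JAC ⇒ R = (4/3, 2/3)
line NR meets AC at M = (2/3, 1/3)
R = N + t·(M−N) with t = 2, so NR:RM = 2:-1

NR:RM = -2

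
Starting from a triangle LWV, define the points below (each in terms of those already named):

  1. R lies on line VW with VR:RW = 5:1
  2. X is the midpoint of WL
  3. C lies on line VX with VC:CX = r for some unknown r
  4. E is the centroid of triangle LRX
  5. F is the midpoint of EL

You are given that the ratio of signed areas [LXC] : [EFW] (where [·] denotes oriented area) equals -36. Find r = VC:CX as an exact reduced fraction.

Set L = (0, 0), W = (1, 0), V = (0, 1); any affine frame gives the same invariant.
1. R lies on line VW with VR:RW = 5:1 ⇒ R = (5/6, 1/6)
2. X is the midpoint of WL ⇒ X = (1/2, 0)
3. With VC:CX = r, write λ = r/(r+1) so C = V + λ·(X−V); C is affine-linear in λ
4. E is the centroid of triangle LRX ⇒ E = (4/9, 1/18)
5. F is the midpoint of EL ⇒ F = (2/9, 1/36)
Every point depending on C is an affine combination of C and λ-independent points, so each such coordinate is linear in λ; the λ² term in each signed area is a multiple of (X−V)×(X−V) = 0, so 2·[LXC] and 2·[EFW] are each linear in λ. Evaluating at λ=0 and λ=1:
  2·[LXC] = -1/2·λ + 1/2,   2·[EFW] = 1/36
So [LXC]:[EFW] = (-1/2·λ + 1/2) / (1/36). Setting this equal to -36:
  -1/2·λ + 1/2 = -36·(1/36)  ⇒  λ = 3
Then r = λ/(1−λ) = (3)/(-2) = -3/2. Check: with r = -3/2, C = (3/2, -2) and [LXC]:[EFW] = -36 as required.

r = -3/2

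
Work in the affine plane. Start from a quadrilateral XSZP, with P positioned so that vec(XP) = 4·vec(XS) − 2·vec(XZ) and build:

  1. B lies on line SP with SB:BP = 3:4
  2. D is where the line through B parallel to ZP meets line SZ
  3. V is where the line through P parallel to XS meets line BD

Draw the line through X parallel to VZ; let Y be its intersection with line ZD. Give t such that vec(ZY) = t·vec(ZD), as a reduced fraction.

t = 140/17

Work in coordinates with X = (0, 0), S = (1, 0), Z = (0, 1), P = (4, -2).
1. B lies on line SP with SB:BP = 3:4 ⇒ B = (16/7, -6/7)
2. D is where the line through B parallel to ZP meets line SZ ⇒ D = (4/7, 3/7)
3. V is where the line through P parallel to XS meets line BD ⇒ V = (80/21, -2)
through X parallel to VZ: direction (-80/21, 3); meets ZD at Y = (80/17, -63/17)
Y = Z + t·(D−Z) with t = 140/17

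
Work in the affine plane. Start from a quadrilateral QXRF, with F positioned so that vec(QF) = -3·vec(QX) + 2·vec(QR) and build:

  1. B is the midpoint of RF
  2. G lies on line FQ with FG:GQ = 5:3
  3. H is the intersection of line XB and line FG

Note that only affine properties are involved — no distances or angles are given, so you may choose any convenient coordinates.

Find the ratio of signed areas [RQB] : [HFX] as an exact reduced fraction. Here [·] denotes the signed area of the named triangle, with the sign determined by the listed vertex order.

[RQB]:[HFX] = -3/8

Work in coordinates with Q = (0, 0), X = (1, 0), R = (0, 1), F = (-3, 2).
1. B is the midpoint of RF ⇒ B = (-3/2, 3/2)
2. G lies on line FQ with FG:GQ = 5:3 ⇒ G = (-9/8, 3/4)
3. H is the intersection of line XB and line FG ⇒ H = (-9, 6)
2·[RQB] = -3/2, 2·[HFX] = 4
[RQB]:[HFX] = -3/2:4 = -3/8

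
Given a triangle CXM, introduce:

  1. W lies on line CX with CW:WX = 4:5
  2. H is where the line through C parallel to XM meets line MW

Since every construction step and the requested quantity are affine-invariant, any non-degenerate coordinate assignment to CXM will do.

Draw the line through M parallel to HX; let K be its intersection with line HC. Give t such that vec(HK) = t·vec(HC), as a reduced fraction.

t = 5/4

Work in coordinates with C = (0, 0), X = (1, 0), M = (0, 1).
1. W lies on line CX with CW:WX = 4:5 ⇒ W = (4/9, 0)
2. H is where the line through C parallel to XM meets line MW ⇒ H = (4/5, -4/5)
through M parallel to HX: direction (1/5, 4/5); meets HC at K = (-1/5, 1/5)
K = H + t·(C−H) with t = 5/4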